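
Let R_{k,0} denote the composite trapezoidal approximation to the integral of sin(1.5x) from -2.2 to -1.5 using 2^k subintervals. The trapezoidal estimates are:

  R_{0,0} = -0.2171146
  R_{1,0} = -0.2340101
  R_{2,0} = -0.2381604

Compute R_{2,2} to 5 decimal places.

-0.23954

Richardson extrapolation on the trapezoidal column (denominator 4−1=3):
R_{1,1} = (4·(-0.2340101) − (-0.2171146)) / 3 = -0.2396419
R_{2,1} = (4·(-0.2381604) − (-0.2340101)) / 3 = -0.2395438
R_{2,2} = (16·(-0.2395438) − (-0.2396419)) / 15 = -0.2395373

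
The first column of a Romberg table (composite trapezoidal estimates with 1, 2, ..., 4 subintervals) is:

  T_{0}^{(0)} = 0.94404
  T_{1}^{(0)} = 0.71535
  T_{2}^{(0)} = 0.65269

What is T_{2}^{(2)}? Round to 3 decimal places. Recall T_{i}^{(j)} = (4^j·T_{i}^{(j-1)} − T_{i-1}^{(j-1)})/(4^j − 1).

Richardson extrapolation on the trapezoidal column (denominator 4−1=3):
T_{1}^{(1)} = (4·0.71535 − 0.94404) / 3 = 0.63912
T_{2}^{(1)} = (4·0.65269 − 0.71535) / 3 = 0.63180
T_{2}^{(2)} = 0.63180 + (0.63180 − 0.63912)/15 = 0.63131

0.631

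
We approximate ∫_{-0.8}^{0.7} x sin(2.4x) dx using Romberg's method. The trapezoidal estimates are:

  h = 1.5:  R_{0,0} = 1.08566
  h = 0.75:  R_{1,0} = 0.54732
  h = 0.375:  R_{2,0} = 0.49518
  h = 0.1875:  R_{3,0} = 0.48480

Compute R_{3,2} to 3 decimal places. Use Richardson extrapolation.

R_{2,1} = 0.49518 + (0.49518 − 0.54732)/3 = 0.47780
R_{3,1} = 0.48480 + (0.48480 − 0.49518)/3 = 0.48134
R_{3,2} = 0.48134 + (0.48134 − 0.47780)/15 = 0.48158

0.482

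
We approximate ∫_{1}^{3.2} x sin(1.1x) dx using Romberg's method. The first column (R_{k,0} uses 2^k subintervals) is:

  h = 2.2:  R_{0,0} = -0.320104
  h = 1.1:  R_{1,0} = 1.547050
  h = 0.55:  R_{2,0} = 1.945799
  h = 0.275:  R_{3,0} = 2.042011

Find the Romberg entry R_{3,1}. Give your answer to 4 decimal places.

2.0741

Richardson extrapolation on the trapezoidal column (denominator 4−1=3):
R_{3,1} = (4·2.042011 − 1.945799) / 3 = 2.074082
(Column j=1 coincides with Simpson's rule on the same nodes.)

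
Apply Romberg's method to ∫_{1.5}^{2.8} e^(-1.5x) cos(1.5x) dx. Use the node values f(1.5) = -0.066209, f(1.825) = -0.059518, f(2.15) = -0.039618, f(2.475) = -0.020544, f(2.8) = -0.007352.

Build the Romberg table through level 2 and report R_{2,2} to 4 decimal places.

-0.0513

R_{0,0} (trapezoid, 1 panel, h=1.3000): -0.047815
R_{1,0} (trapezoid, 2 panels, h=0.6500): -0.049659
R_{2,0} (trapezoid, 4 panels, h=0.3250): -0.050850
R_{1,1} = -0.049659 + (-0.049659 − (-0.047815))/3 = -0.050274
R_{2,1} = -0.050850 + (-0.050850 − (-0.049659))/3 = -0.051247
R_{2,2} = -0.051247 + (-0.051247 − (-0.050274))/15 = -0.051312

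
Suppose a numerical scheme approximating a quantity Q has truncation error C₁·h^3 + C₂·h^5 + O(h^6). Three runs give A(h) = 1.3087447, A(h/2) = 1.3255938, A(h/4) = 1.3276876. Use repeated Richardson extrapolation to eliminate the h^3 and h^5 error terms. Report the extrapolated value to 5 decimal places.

First eliminate the h^3 term (factor 2^3 = 8):
  B₁ = (8·1.3255938 − 1.3087447)/7 = 1.3280008
  B₂ = (8·1.3276876 − 1.3255938)/7 = 1.3279867
Then eliminate the h^5 term (factor 2^5 = 32):
  (32·1.3279867 − 1.3280008)/31 = 1.3279862

1.32799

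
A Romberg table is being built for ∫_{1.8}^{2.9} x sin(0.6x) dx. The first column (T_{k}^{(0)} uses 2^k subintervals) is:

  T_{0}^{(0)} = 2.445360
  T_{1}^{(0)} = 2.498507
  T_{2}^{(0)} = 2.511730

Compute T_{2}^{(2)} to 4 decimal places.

Richardson extrapolation on the trapezoidal column (denominator 4−1=3):
T_{1}^{(1)} = (4·2.498507 − 2.445360) / 3 = 2.516223
T_{2}^{(1)} = 2.511730 + (2.511730 − 2.498507)/3 = 2.516138
T_{2}^{(2)} = 2.516138 + (2.516138 − 2.516223)/15 = 2.516132

2.5161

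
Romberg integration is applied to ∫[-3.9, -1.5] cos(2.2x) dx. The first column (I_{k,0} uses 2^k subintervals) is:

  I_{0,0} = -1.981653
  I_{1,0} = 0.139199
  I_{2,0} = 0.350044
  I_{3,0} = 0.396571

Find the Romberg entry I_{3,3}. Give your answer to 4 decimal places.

0.4118

I_{1,1} = 0.139199 + (0.139199 − (-1.981653))/3 = 0.846150
I_{2,1} = 0.350044 + (0.350044 − 0.139199)/3 = 0.420326
I_{3,1} = 0.396571 + (0.396571 − 0.350044)/3 = 0.412080
I_{2,2} = (16·0.420326 − 0.846150) / 15 = 0.391938
I_{3,2} = 0.412080 + (0.412080 − 0.420326)/15 = 0.411530
I_{3,3} = (64·0.411530 − 0.391938) / 63 = 0.411841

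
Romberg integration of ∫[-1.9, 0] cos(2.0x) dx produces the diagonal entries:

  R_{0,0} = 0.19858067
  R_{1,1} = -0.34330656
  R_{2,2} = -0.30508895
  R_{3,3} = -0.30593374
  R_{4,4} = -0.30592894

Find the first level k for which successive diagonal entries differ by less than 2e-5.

|R_{1,1} − R_{0,0}| = 0.54188723 ≥ 2e-5
|R_{2,2} − R_{1,1}| = 0.03821761 ≥ 2e-5
|R_{3,3} − R_{2,2}| = 0.00084479 ≥ 2e-5
|R_{4,4} − R_{3,3}| = 0.00000480 < 2e-5

k = 4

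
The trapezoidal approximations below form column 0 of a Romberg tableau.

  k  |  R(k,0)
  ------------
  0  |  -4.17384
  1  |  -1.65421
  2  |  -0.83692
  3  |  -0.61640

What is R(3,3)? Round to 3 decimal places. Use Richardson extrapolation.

-0.541

R(1,1) = (4·(-1.65421) − (-4.17384)) / 3 = -0.81433
R(2,1) = -0.83692 + (-0.83692 − (-1.65421))/3 = -0.56449
R(3,1) = (4·(-0.61640) − (-0.83692)) / 3 = -0.54289
R(2,2) = -0.56449 + (-0.56449 − (-0.81433))/15 = -0.54783
R(3,2) = (16·(-0.54289) − (-0.56449)) / 15 = -0.54145
R(3,3) = -0.54145 + (-0.54145 − (-0.54783))/63 = -0.54135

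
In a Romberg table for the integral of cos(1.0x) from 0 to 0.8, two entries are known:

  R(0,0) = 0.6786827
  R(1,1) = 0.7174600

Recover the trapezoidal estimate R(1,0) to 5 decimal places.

0.70777

From R(1,1) = (4·R(1,0) − R(0,0))/3, solve for R(1,0):
4·R(1,0) = 3·0.7174600 + 0.6786827 = 2.8310627
R(1,0) = 0.7077657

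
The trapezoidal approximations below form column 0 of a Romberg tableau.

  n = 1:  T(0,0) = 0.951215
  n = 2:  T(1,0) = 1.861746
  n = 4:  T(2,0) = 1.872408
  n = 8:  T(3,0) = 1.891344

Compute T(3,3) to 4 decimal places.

1.8998

Richardson extrapolation on the trapezoidal column (denominator 4−1=3):
T(1,1) = (4·1.861746 − 0.951215) / 3 = 2.165256
T(2,1) = 1.872408 + (1.872408 − 1.861746)/3 = 1.875962
T(3,1) = 1.891344 + (1.891344 − 1.872408)/3 = 1.897656
T(2,2) = 1.875962 + (1.875962 − 2.165256)/15 = 1.856676
T(3,2) = 1.897656 + (1.897656 − 1.875962)/15 = 1.899102
T(3,3) = (64·1.899102 − 1.856676) / 63 = 1.899775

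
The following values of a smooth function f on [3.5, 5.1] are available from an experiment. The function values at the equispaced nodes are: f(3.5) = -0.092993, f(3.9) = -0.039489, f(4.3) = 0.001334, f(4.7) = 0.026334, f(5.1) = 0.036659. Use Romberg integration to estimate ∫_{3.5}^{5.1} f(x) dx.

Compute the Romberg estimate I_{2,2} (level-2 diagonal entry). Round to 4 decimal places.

-0.0142

I_{0,0} (trapezoid, 1 panel, h=1.6000): -0.045067
I_{1,0} (trapezoid, 2 panels, h=0.8000): -0.021466
I_{2,0} (trapezoid, 4 panels, h=0.4000): -0.015995
I_{1,1} = -0.021466 + (-0.021466 − (-0.045067))/3 = -0.013599
I_{2,1} = -0.015995 + (-0.015995 − (-0.021466))/3 = -0.014171
I_{2,2} = -0.014171 + (-0.014171 − (-0.013599))/15 = -0.014209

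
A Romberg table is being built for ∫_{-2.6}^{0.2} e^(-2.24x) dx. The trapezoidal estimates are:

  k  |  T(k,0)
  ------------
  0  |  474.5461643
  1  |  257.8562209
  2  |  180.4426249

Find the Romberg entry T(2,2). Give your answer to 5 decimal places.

Richardson extrapolation on the trapezoidal column (denominator 4−1=3):
T(1,1) = (4·257.8562209 − 474.5461643) / 3 = 185.6262398
T(2,1) = (4·180.4426249 − 257.8562209) / 3 = 154.6380929
T(2,2) = 154.6380929 + (154.6380929 − 185.6262398)/15 = 152.5722164

152.57222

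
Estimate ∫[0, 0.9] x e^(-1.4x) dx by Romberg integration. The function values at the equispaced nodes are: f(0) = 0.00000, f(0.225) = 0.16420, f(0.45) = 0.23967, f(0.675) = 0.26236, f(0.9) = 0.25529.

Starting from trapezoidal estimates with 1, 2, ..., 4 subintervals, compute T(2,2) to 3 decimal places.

0.183

T(0,0) (trapezoid, 1 panel, h=0.9000): 0.11488
T(1,0) (trapezoid, 2 panels, h=0.4500): 0.16529
T(2,0) (trapezoid, 4 panels, h=0.2250): 0.17862
T(1,1) = 0.16529 + (0.16529 − 0.11488)/3 = 0.18209
T(2,1) = 0.17862 + (0.17862 − 0.16529)/3 = 0.18306
T(2,2) = 0.18306 + (0.18306 − 0.18209)/15 = 0.18312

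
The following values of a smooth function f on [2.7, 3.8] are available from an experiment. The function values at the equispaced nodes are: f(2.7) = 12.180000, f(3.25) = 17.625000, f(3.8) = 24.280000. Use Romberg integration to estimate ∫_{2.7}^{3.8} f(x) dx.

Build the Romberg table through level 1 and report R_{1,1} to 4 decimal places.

R_{0,0} (trapezoid, 1 panel, h=1.1000): 20.053000
R_{1,0} (trapezoid, 2 panels, h=0.5500): 19.720250
R_{1,1} = 19.720250 + (19.720250 − 20.053000)/3 = 19.609333

19.6093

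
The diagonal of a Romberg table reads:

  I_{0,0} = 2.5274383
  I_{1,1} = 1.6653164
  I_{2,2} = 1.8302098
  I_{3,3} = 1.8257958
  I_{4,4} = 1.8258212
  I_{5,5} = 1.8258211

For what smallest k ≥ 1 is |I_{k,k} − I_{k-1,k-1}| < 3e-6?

k = 5

|I_{1,1} − I_{0,0}| = 0.8621219 ≥ 3e-6
|I_{2,2} − I_{1,1}| = 0.1648934 ≥ 3e-6
|I_{3,3} − I_{2,2}| = 0.0044140 ≥ 3e-6
|I_{4,4} − I_{3,3}| = 0.0000254 ≥ 3e-6
|I_{5,5} − I_{4,4}| = 0.0000001 < 3e-6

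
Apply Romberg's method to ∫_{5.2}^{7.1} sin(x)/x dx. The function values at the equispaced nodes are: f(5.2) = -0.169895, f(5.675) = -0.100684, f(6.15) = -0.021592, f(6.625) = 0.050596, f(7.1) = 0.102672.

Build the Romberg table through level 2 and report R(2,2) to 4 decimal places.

R(0,0) (trapezoid, 1 panel, h=1.9000): -0.063862
R(1,0) (trapezoid, 2 panels, h=0.9500): -0.052443
R(2,0) (trapezoid, 4 panels, h=0.4750): -0.050013
R(1,1) = -0.052443 + (-0.052443 − (-0.063862))/3 = -0.048637
R(2,1) = -0.050013 + (-0.050013 − (-0.052443))/3 = -0.049203
R(2,2) = -0.049203 + (-0.049203 − (-0.048637))/15 = -0.049241

-0.0492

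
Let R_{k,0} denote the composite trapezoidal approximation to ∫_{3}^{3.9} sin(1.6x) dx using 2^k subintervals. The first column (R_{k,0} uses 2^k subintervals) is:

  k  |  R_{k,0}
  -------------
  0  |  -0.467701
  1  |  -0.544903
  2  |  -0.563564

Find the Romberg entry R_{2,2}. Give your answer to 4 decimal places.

-0.5697

R_{1,1} = (4·(-0.544903) − (-0.467701)) / 3 = -0.570637
R_{2,1} = (4·(-0.563564) − (-0.544903)) / 3 = -0.569784
R_{2,2} = (16·(-0.569784) − (-0.570637)) / 15 = -0.569727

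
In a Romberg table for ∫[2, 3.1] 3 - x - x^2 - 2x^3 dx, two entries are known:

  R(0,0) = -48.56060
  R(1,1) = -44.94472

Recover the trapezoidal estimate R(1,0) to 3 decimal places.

From R(1,1) = (4·R(1,0) − R(0,0))/3, solve for R(1,0):
4·R(1,0) = 3·(-44.94472) + (-48.56060) = -183.39476
R(1,0) = -45.84869

-45.849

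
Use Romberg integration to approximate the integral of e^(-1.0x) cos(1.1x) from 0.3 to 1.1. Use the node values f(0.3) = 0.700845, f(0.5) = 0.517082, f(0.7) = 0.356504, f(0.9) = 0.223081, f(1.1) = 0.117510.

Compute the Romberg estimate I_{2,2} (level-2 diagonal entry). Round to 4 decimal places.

0.2995

I_{0,0} (trapezoid, 1 panel, h=0.8000): 0.327342
I_{1,0} (trapezoid, 2 panels, h=0.4000): 0.306273
I_{2,0} (trapezoid, 4 panels, h=0.2000): 0.301169
I_{1,1} = 0.306273 + (0.306273 − 0.327342)/3 = 0.299250
I_{2,1} = 0.301169 + (0.301169 − 0.306273)/3 = 0.299468
I_{2,2} = 0.299468 + (0.299468 − 0.299250)/15 = 0.299483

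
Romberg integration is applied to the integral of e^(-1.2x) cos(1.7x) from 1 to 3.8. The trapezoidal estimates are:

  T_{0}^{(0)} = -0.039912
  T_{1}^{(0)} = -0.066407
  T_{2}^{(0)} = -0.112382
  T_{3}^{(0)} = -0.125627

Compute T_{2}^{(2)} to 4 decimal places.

Richardson extrapolation on the trapezoidal column (denominator 4−1=3):
T_{1}^{(1)} = (4·(-0.066407) − (-0.039912)) / 3 = -0.075239
T_{2}^{(1)} = (4·(-0.112382) − (-0.066407)) / 3 = -0.127707
T_{2}^{(2)} = (16·(-0.127707) − (-0.075239)) / 15 = -0.131205

-0.1312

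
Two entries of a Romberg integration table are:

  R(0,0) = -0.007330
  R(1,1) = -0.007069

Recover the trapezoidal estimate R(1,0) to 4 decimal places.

From R(1,1) = (4·R(1,0) − R(0,0))/3, solve for R(1,0):
4·R(1,0) = 3·(-0.007069) + (-0.007330) = -0.028537
R(1,0) = -0.007134

-0.0071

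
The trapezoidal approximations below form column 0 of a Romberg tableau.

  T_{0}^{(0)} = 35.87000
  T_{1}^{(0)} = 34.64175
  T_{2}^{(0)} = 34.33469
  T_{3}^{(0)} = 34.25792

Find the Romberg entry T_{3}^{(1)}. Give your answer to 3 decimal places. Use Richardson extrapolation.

34.232

Richardson extrapolation on the trapezoidal column (denominator 4−1=3):
T_{3}^{(1)} = (4·34.25792 − 34.33469) / 3 = 34.23233
(Column j=1 coincides with Simpson's rule on the same nodes.)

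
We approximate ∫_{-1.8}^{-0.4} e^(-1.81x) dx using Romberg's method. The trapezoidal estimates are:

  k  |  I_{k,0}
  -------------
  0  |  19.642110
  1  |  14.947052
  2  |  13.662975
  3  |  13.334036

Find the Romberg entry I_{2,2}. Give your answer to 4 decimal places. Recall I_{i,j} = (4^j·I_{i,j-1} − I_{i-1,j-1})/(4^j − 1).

13.2251

I_{1,1} = 14.947052 + (14.947052 − 19.642110)/3 = 13.382033
I_{2,1} = (4·13.662975 − 14.947052) / 3 = 13.234949
I_{2,2} = 13.234949 + (13.234949 − 13.382033)/15 = 13.225143
(Column j=1 coincides with Simpson's rule on the same nodes.)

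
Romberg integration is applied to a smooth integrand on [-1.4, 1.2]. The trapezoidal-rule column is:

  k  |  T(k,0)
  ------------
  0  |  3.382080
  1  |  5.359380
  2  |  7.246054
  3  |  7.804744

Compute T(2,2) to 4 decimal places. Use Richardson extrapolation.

7.9987

Richardson extrapolation on the trapezoidal column (denominator 4−1=3):
T(1,1) = (4·5.359380 − 3.382080) / 3 = 6.018480
T(2,1) = (4·7.246054 − 5.359380) / 3 = 7.874945
T(2,2) = 7.874945 + (7.874945 − 6.018480)/15 = 7.998709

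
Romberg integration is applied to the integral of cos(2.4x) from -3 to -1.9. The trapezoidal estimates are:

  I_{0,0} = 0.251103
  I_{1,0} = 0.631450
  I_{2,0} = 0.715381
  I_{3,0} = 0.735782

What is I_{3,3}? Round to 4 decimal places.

I_{1,1} = 0.631450 + (0.631450 − 0.251103)/3 = 0.758232
I_{2,1} = 0.715381 + (0.715381 − 0.631450)/3 = 0.743358
I_{3,1} = (4·0.735782 − 0.715381) / 3 = 0.742582
I_{2,2} = 0.743358 + (0.743358 − 0.758232)/15 = 0.742366
I_{3,2} = (16·0.742582 − 0.743358) / 15 = 0.742530
I_{3,3} = 0.742530 + (0.742530 − 0.742366)/63 = 0.742533

0.7425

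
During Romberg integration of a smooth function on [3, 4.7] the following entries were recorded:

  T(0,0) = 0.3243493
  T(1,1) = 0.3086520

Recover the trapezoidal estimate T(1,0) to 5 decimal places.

0.31258

From T(1,1) = (4·T(1,0) − T(0,0))/3, solve for T(1,0):
4·T(1,0) = 3·0.3086520 + 0.3243493 = 1.2503053
T(1,0) = 0.3125763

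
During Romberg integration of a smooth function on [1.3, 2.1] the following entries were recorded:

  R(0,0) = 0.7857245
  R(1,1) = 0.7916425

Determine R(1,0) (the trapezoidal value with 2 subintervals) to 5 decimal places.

From R(1,1) = (4·R(1,0) − R(0,0))/3, solve for R(1,0):
4·R(1,0) = 3·0.7916425 + 0.7857245 = 3.1606520
R(1,0) = 0.7901630

0.79016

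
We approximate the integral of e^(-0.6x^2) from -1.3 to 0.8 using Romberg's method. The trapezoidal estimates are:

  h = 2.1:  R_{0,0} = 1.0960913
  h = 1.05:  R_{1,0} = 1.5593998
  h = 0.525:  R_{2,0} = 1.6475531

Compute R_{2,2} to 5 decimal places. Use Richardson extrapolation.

Richardson extrapolation on the trapezoidal column (denominator 4−1=3):
R_{1,1} = 1.5593998 + (1.5593998 − 1.0960913)/3 = 1.7138360
R_{2,1} = (4·1.6475531 − 1.5593998) / 3 = 1.6769375
R_{2,2} = (16·1.6769375 − 1.7138360) / 15 = 1.6744776

1.67448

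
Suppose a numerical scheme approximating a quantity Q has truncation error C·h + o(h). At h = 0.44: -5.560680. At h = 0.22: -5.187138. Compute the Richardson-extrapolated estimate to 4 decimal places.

Extrapolated value = (2·A(h/2) − A(h)) / (2 − 1)
= (2·(-5.187138) − (-5.560680)) / 1
= -4.813596 / 1 = -4.813596

-4.8136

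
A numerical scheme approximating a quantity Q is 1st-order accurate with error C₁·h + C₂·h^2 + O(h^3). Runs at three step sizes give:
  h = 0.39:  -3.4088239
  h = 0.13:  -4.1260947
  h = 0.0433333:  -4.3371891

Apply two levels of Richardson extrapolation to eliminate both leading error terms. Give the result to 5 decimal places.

-4.43749

First eliminate the h term (factor 3^1 = 3):
  B₁ = (3·(-4.1260947) − (-3.4088239))/2 = -4.4847301
  B₂ = (3·(-4.3371891) − (-4.1260947))/2 = -4.4427363
Then eliminate the h^2 term (factor 3^2 = 9):
  (9·(-4.4427363) − (-4.4847301))/8 = -4.4374871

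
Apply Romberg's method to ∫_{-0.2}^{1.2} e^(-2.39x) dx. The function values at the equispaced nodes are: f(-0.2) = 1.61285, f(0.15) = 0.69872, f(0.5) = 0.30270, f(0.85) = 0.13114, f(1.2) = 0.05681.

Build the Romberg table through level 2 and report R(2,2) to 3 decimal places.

0.651

R(0,0) (trapezoid, 1 panel, h=1.4000): 1.16876
R(1,0) (trapezoid, 2 panels, h=0.7000): 0.79627
R(2,0) (trapezoid, 4 panels, h=0.3500): 0.68859
R(1,1) = 0.79627 + (0.79627 − 1.16876)/3 = 0.67211
R(2,1) = 0.68859 + (0.68859 − 0.79627)/3 = 0.65270
R(2,2) = 0.65270 + (0.65270 − 0.67211)/15 = 0.65141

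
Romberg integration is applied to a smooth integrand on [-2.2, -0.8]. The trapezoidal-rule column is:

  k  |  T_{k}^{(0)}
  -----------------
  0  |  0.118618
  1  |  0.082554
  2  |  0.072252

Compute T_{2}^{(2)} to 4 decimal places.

0.0687

Richardson extrapolation on the trapezoidal column (denominator 4−1=3):
T_{1}^{(1)} = 0.082554 + (0.082554 − 0.118618)/3 = 0.070533
T_{2}^{(1)} = (4·0.072252 − 0.082554) / 3 = 0.068818
T_{2}^{(2)} = 0.068818 + (0.068818 − 0.070533)/15 = 0.068704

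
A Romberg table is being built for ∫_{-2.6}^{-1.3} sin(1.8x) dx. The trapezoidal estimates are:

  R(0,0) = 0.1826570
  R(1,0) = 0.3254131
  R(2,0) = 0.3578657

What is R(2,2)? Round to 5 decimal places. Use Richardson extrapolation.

0.36840

R(1,1) = 0.3254131 + (0.3254131 − 0.1826570)/3 = 0.3729985
R(2,1) = 0.3578657 + (0.3578657 − 0.3254131)/3 = 0.3686832
R(2,2) = 0.3686832 + (0.3686832 − 0.3729985)/15 = 0.3683955
(Column j=1 coincides with Simpson's rule on the same nodes.)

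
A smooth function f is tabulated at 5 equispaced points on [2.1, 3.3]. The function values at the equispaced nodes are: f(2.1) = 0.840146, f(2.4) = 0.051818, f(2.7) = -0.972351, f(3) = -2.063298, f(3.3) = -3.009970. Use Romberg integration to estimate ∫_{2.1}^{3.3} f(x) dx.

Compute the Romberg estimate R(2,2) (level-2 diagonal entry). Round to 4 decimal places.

R(0,0) (trapezoid, 1 panel, h=1.2000): -1.301894
R(1,0) (trapezoid, 2 panels, h=0.6000): -1.234358
R(2,0) (trapezoid, 4 panels, h=0.3000): -1.220623
R(1,1) = -1.234358 + (-1.234358 − (-1.301894))/3 = -1.211846
R(2,1) = -1.220623 + (-1.220623 − (-1.234358))/3 = -1.216045
R(2,2) = -1.216045 + (-1.216045 − (-1.211846))/15 = -1.216325

-1.2163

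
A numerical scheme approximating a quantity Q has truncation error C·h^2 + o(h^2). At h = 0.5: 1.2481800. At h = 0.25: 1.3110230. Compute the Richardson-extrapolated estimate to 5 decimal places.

Extrapolated value = (4·A(h/2) − A(h)) / (4 − 1)
= (4·1.3110230 − 1.2481800) / 3
= 3.9959120 / 3 = 1.3319707

1.33197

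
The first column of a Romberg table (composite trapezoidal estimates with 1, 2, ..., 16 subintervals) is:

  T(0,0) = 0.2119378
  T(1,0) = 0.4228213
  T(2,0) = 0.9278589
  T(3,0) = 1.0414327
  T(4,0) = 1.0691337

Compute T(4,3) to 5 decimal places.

Richardson extrapolation on the trapezoidal column (denominator 4−1=3):
T(2,1) = (4·0.9278589 − 0.4228213) / 3 = 1.0962048
T(3,1) = 1.0414327 + (1.0414327 − 0.9278589)/3 = 1.0792906
T(4,1) = (4·1.0691337 − 1.0414327) / 3 = 1.0783674
T(3,2) = (16·1.0792906 − 1.0962048) / 15 = 1.0781630
T(4,2) = (16·1.0783674 − 1.0792906) / 15 = 1.0783059
T(4,3) = 1.0783059 + (1.0783059 − 1.0781630)/63 = 1.0783082

1.07831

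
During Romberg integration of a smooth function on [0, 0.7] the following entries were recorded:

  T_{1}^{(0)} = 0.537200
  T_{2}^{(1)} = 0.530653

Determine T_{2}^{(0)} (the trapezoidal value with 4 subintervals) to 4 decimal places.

From T_{2}^{(1)} = (4·T_{2}^{(0)} − T_{1}^{(0)})/3, solve for T_{2}^{(0)}:
4·T_{2}^{(0)} = 3·0.530653 + 0.537200 = 2.129159
T_{2}^{(0)} = 0.532290

0.5323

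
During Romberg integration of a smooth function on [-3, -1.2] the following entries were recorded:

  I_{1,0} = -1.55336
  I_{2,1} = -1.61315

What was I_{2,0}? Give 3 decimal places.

-1.598

From I_{2,1} = (4·I_{2,0} − I_{1,0})/3, solve for I_{2,0}:
4·I_{2,0} = 3·(-1.61315) + (-1.55336) = -6.39281
I_{2,0} = -1.59820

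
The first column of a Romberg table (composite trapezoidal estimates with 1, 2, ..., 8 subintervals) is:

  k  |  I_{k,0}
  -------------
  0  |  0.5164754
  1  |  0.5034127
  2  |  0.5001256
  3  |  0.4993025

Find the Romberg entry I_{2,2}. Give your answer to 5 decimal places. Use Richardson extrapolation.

0.49903

Richardson extrapolation on the trapezoidal column (denominator 4−1=3):
I_{1,1} = (4·0.5034127 − 0.5164754) / 3 = 0.4990585
I_{2,1} = (4·0.5001256 − 0.5034127) / 3 = 0.4990299
I_{2,2} = (16·0.4990299 − 0.4990585) / 15 = 0.4990280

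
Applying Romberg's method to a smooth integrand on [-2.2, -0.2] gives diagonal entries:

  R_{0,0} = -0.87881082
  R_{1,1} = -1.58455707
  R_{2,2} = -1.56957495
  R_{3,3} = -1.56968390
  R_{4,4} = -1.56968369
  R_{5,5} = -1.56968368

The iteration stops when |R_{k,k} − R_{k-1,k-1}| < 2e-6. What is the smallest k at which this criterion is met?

|R_{1,1} − R_{0,0}| = 0.70574625 ≥ 2e-6
|R_{2,2} − R_{1,1}| = 0.01498212 ≥ 2e-6
|R_{3,3} − R_{2,2}| = 0.00010895 ≥ 2e-6
|R_{4,4} − R_{3,3}| = 0.00000021 < 2e-6

k = 4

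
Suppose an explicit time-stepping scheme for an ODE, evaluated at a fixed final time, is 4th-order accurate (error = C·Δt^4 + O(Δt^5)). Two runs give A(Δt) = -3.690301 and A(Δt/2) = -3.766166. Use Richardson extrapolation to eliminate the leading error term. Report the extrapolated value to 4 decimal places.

-3.7712

Extrapolated value = (16·A(Δt/2) − A(Δt)) / (16 − 1)
= (16·(-3.766166) − (-3.690301)) / 15
= -56.568355 / 15 = -3.771224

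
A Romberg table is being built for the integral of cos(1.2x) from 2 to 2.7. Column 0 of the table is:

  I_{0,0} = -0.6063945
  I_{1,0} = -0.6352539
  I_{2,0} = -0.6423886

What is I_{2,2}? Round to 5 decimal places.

I_{1,1} = -0.6352539 + (-0.6352539 − (-0.6063945))/3 = -0.6448737
I_{2,1} = (4·(-0.6423886) − (-0.6352539)) / 3 = -0.6447668
I_{2,2} = (16·(-0.6447668) − (-0.6448737)) / 15 = -0.6447597

-0.64476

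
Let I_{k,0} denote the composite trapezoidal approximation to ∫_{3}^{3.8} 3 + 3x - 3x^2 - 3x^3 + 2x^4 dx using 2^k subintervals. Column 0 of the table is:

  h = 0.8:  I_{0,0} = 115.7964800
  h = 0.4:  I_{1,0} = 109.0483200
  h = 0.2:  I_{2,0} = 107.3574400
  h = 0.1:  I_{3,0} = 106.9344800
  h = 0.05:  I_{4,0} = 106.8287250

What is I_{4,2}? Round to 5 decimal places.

I_{3,1} = (4·106.9344800 − 107.3574400) / 3 = 106.7934933
I_{4,1} = (4·106.8287250 − 106.9344800) / 3 = 106.7934733
I_{4,2} = 106.7934733 + (106.7934733 − 106.7934933)/15 = 106.7934720
(Column j=1 coincides with Simpson's rule on the same nodes.)

106.79347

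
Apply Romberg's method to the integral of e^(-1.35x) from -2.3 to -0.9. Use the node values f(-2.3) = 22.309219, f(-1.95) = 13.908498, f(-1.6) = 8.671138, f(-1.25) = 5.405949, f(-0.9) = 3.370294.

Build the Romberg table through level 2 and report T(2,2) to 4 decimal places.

T(0,0) (trapezoid, 1 panel, h=1.4000): 17.975659
T(1,0) (trapezoid, 2 panels, h=0.7000): 15.057626
T(2,0) (trapezoid, 4 panels, h=0.3500): 14.288870
T(1,1) = 15.057626 + (15.057626 − 17.975659)/3 = 14.084948
T(2,1) = 14.288870 + (14.288870 − 15.057626)/3 = 14.032618
T(2,2) = 14.032618 + (14.032618 − 14.084948)/15 = 14.029129

14.0291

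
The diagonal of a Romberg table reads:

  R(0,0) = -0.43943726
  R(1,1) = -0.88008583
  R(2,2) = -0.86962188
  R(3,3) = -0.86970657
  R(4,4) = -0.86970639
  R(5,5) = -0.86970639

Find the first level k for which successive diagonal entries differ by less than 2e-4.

k = 3

|R(1,1) − R(0,0)| = 0.44064857 ≥ 2e-4
|R(2,2) − R(1,1)| = 0.01046395 ≥ 2e-4
|R(3,3) − R(2,2)| = 0.00008469 < 2e-4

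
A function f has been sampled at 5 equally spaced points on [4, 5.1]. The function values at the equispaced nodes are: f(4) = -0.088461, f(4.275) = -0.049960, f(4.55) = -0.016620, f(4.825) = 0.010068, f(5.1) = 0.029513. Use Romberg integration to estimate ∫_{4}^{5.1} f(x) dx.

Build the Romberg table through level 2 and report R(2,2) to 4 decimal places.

-0.0231

R(0,0) (trapezoid, 1 panel, h=1.1000): -0.032421
R(1,0) (trapezoid, 2 panels, h=0.5500): -0.025352
R(2,0) (trapezoid, 4 panels, h=0.2750): -0.023646
R(1,1) = -0.025352 + (-0.025352 − (-0.032421))/3 = -0.022996
R(2,1) = -0.023646 + (-0.023646 − (-0.025352))/3 = -0.023077
R(2,2) = -0.023077 + (-0.023077 − (-0.022996))/15 = -0.023082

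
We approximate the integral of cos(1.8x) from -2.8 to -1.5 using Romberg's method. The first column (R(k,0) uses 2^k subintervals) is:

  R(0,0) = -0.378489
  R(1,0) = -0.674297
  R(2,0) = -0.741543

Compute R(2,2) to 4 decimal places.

R(1,1) = (4·(-0.674297) − (-0.378489)) / 3 = -0.772900
R(2,1) = -0.741543 + (-0.741543 − (-0.674297))/3 = -0.763958
R(2,2) = -0.763958 + (-0.763958 − (-0.772900))/15 = -0.763362
(Column j=1 coincides with Simpson's rule on the same nodes.)

-0.7634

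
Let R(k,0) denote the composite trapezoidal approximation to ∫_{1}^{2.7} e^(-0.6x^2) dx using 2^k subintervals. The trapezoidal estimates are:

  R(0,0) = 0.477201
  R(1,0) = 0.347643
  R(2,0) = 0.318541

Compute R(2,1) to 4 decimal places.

R(2,1) = 0.318541 + (0.318541 − 0.347643)/3 = 0.308840
(Column j=1 coincides with Simpson's rule on the same nodes.)

0.3088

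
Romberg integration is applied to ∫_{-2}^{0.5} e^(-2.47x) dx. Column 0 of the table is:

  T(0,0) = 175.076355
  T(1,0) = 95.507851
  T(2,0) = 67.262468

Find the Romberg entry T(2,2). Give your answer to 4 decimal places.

Richardson extrapolation on the trapezoidal column (denominator 4−1=3):
T(1,1) = (4·95.507851 − 175.076355) / 3 = 68.985016
T(2,1) = (4·67.262468 − 95.507851) / 3 = 57.847340
T(2,2) = (16·57.847340 − 68.985016) / 15 = 57.104828

57.1048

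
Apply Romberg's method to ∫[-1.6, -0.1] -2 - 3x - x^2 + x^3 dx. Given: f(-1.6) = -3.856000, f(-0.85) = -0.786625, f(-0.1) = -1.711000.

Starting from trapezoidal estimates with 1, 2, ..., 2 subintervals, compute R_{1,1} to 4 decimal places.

-2.1784

R_{0,0} (trapezoid, 1 panel, h=1.5000): -4.175250
R_{1,0} (trapezoid, 2 panels, h=0.7500): -2.677594
R_{1,1} = -2.677594 + (-2.677594 − (-4.175250))/3 = -2.178375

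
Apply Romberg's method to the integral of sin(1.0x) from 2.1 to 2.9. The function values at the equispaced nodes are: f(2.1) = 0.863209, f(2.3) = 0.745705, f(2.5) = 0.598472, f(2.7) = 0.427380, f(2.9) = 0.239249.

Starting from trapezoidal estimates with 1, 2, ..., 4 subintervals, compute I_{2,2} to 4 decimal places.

0.4661

I_{0,0} (trapezoid, 1 panel, h=0.8000): 0.440983
I_{1,0} (trapezoid, 2 panels, h=0.4000): 0.459880
I_{2,0} (trapezoid, 4 panels, h=0.2000): 0.464557
I_{1,1} = 0.459880 + (0.459880 − 0.440983)/3 = 0.466179
I_{2,1} = 0.464557 + (0.464557 − 0.459880)/3 = 0.466116
I_{2,2} = 0.466116 + (0.466116 − 0.466179)/15 = 0.466112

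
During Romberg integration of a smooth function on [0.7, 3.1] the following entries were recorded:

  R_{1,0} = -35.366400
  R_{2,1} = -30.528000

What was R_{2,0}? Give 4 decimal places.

From R_{2,1} = (4·R_{2,0} − R_{1,0})/3, solve for R_{2,0}:
4·R_{2,0} = 3·(-30.528000) + (-35.366400) = -126.950400
R_{2,0} = -31.737600

-31.7376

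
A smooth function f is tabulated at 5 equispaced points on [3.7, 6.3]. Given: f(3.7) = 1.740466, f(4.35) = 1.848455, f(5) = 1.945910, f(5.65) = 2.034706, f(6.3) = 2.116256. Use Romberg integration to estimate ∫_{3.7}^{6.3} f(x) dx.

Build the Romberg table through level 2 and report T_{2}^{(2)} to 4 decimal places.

5.0443

T_{0}^{(0)} (trapezoid, 1 panel, h=2.6000): 5.013739
T_{1}^{(0)} (trapezoid, 2 panels, h=1.3000): 5.036552
T_{2}^{(0)} (trapezoid, 4 panels, h=0.6500): 5.042331
T_{1}^{(1)} = 5.036552 + (5.036552 − 5.013739)/3 = 5.044156
T_{2}^{(1)} = 5.042331 + (5.042331 − 5.036552)/3 = 5.044257
T_{2}^{(2)} = 5.044257 + (5.044257 − 5.044156)/15 = 5.044264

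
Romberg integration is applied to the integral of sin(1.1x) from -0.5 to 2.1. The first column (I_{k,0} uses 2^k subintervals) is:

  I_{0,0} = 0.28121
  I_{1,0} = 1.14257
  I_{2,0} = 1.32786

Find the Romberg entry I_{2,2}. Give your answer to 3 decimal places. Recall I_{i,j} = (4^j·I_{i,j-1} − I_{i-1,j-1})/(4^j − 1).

1.387

I_{1,1} = (4·1.14257 − 0.28121) / 3 = 1.42969
I_{2,1} = 1.32786 + (1.32786 − 1.14257)/3 = 1.38962
I_{2,2} = 1.38962 + (1.38962 − 1.42969)/15 = 1.38695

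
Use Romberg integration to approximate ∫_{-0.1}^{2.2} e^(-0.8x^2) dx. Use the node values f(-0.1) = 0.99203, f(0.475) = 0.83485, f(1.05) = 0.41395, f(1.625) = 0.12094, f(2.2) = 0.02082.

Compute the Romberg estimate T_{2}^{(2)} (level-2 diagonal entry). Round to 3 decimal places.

1.090

T_{0}^{(0)} (trapezoid, 1 panel, h=2.3000): 1.16478
T_{1}^{(0)} (trapezoid, 2 panels, h=1.1500): 1.05843
T_{2}^{(0)} (trapezoid, 4 panels, h=0.5750): 1.07879
T_{1}^{(1)} = 1.05843 + (1.05843 − 1.16478)/3 = 1.02298
T_{2}^{(1)} = 1.07879 + (1.07879 − 1.05843)/3 = 1.08558
T_{2}^{(2)} = 1.08558 + (1.08558 − 1.02298)/15 = 1.08975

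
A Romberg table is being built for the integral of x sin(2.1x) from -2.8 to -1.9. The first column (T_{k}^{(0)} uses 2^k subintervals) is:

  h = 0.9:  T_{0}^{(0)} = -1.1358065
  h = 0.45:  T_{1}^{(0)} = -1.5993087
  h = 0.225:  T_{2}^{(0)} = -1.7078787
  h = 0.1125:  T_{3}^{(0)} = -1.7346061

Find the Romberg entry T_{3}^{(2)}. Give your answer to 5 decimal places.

-1.74348

Richardson extrapolation on the trapezoidal column (denominator 4−1=3):
T_{2}^{(1)} = -1.7078787 + (-1.7078787 − (-1.5993087))/3 = -1.7440687
T_{3}^{(1)} = (4·(-1.7346061) − (-1.7078787)) / 3 = -1.7435152
T_{3}^{(2)} = (16·(-1.7435152) − (-1.7440687)) / 15 = -1.7434783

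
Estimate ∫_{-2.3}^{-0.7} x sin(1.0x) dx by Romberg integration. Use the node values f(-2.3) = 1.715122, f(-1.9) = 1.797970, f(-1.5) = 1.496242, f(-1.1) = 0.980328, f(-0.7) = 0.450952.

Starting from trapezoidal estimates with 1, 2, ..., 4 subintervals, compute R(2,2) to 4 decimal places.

2.1693

R(0,0) (trapezoid, 1 panel, h=1.6000): 1.732859
R(1,0) (trapezoid, 2 panels, h=0.8000): 2.063423
R(2,0) (trapezoid, 4 panels, h=0.4000): 2.143031
R(1,1) = 2.063423 + (2.063423 − 1.732859)/3 = 2.173611
R(2,1) = 2.143031 + (2.143031 − 2.063423)/3 = 2.169567
R(2,2) = 2.169567 + (2.169567 − 2.173611)/15 = 2.169297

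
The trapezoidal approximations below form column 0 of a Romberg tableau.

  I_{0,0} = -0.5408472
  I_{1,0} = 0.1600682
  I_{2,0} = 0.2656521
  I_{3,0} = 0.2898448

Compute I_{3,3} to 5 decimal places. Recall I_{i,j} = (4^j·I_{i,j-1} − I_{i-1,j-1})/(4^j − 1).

Richardson extrapolation on the trapezoidal column (denominator 4−1=3):
I_{1,1} = 0.1600682 + (0.1600682 − (-0.5408472))/3 = 0.3937067
I_{2,1} = 0.2656521 + (0.2656521 − 0.1600682)/3 = 0.3008467
I_{3,1} = 0.2898448 + (0.2898448 − 0.2656521)/3 = 0.2979090
I_{2,2} = (16·0.3008467 − 0.3937067) / 15 = 0.2946560
I_{3,2} = (16·0.2979090 − 0.3008467) / 15 = 0.2977132
I_{3,3} = 0.2977132 + (0.2977132 − 0.2946560)/63 = 0.2977617

0.29776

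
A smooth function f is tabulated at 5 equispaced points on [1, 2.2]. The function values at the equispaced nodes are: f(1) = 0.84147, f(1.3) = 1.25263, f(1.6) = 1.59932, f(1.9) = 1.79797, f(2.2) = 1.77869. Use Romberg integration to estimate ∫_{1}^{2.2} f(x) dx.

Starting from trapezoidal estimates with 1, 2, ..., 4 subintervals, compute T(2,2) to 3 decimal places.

1.802

T(0,0) (trapezoid, 1 panel, h=1.2000): 1.57210
T(1,0) (trapezoid, 2 panels, h=0.6000): 1.74564
T(2,0) (trapezoid, 4 panels, h=0.3000): 1.78800
T(1,1) = 1.74564 + (1.74564 − 1.57210)/3 = 1.80349
T(2,1) = 1.78800 + (1.78800 − 1.74564)/3 = 1.80212
T(2,2) = 1.80212 + (1.80212 − 1.80349)/15 = 1.80203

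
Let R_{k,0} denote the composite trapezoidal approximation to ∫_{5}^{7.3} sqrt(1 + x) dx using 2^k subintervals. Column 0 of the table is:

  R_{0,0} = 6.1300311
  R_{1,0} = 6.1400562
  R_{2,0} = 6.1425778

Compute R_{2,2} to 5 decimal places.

R_{1,1} = (4·6.1400562 − 6.1300311) / 3 = 6.1433979
R_{2,1} = (4·6.1425778 − 6.1400562) / 3 = 6.1434183
R_{2,2} = (16·6.1434183 − 6.1433979) / 15 = 6.1434197

6.14342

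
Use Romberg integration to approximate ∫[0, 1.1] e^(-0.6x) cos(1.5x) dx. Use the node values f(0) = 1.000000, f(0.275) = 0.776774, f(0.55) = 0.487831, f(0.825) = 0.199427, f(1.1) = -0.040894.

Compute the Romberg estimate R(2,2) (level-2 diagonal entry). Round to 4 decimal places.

R(0,0) (trapezoid, 1 panel, h=1.1000): 0.527508
R(1,0) (trapezoid, 2 panels, h=0.5500): 0.532061
R(2,0) (trapezoid, 4 panels, h=0.2750): 0.534486
R(1,1) = 0.532061 + (0.532061 − 0.527508)/3 = 0.533579
R(2,1) = 0.534486 + (0.534486 − 0.532061)/3 = 0.535294
R(2,2) = 0.535294 + (0.535294 − 0.533579)/15 = 0.535408

0.5354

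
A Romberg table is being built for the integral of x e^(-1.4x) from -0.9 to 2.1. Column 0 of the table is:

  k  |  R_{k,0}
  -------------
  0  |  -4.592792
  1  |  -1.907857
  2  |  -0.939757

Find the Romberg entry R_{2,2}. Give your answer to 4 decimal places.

-0.5907

R_{1,1} = (4·(-1.907857) − (-4.592792)) / 3 = -1.012879
R_{2,1} = -0.939757 + (-0.939757 − (-1.907857))/3 = -0.617057
R_{2,2} = (16·(-0.617057) − (-1.012879)) / 15 = -0.590669
(Column j=1 coincides with Simpson's rule on the same nodes.)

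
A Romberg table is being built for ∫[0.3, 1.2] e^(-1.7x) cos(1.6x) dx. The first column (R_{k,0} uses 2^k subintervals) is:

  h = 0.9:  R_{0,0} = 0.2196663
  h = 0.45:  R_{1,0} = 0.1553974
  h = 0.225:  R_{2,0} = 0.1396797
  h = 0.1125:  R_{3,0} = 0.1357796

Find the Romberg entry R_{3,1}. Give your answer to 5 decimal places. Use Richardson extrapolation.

0.13448

R_{3,1} = (4·0.1357796 − 0.1396797) / 3 = 0.1344796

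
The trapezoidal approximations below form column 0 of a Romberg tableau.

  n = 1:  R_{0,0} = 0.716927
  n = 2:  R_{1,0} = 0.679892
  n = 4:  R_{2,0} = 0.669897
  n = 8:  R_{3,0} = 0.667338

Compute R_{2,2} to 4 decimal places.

0.6665

R_{1,1} = 0.679892 + (0.679892 − 0.716927)/3 = 0.667547
R_{2,1} = (4·0.669897 − 0.679892) / 3 = 0.666565
R_{2,2} = 0.666565 + (0.666565 − 0.667547)/15 = 0.666500
(Column j=1 coincides with Simpson's rule on the same nodes.)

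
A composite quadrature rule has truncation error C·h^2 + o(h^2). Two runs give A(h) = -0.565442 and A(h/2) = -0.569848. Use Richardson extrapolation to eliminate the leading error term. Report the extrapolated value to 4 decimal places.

-0.5713

Extrapolated value = (4·A(h/2) − A(h)) / (4 − 1)
= (4·(-0.569848) − (-0.565442)) / 3
= -1.713950 / 3 = -0.571317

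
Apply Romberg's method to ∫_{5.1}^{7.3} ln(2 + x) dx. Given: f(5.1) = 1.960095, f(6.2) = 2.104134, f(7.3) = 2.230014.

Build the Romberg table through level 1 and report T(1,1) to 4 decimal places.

4.6224

T(0,0) (trapezoid, 1 panel, h=2.2000): 4.609120
T(1,0) (trapezoid, 2 panels, h=1.1000): 4.619107
T(1,1) = 4.619107 + (4.619107 − 4.609120)/3 = 4.622436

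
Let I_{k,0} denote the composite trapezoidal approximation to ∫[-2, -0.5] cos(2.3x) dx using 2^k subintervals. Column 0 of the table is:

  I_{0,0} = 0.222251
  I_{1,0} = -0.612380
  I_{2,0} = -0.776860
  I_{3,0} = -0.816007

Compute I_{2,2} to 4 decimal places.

I_{1,1} = -0.612380 + (-0.612380 − 0.222251)/3 = -0.890590
I_{2,1} = -0.776860 + (-0.776860 − (-0.612380))/3 = -0.831687
I_{2,2} = -0.831687 + (-0.831687 − (-0.890590))/15 = -0.827760

-0.8278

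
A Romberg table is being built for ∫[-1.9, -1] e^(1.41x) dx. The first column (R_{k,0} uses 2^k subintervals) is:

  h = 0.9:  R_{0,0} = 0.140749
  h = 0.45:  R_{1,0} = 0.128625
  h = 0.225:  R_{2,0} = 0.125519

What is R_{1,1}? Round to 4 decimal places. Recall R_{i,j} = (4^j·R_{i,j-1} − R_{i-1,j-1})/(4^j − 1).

R_{1,1} = 0.128625 + (0.128625 − 0.140749)/3 = 0.124584
(Column j=1 coincides with Simpson's rule on the same nodes.)

0.1246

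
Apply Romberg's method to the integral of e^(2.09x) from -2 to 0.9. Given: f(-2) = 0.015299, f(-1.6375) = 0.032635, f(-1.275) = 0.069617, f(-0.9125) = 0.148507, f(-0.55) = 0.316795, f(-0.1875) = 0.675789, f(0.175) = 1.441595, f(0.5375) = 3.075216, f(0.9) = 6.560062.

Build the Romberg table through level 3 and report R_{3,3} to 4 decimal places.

3.1319

R_{0,0} (trapezoid, 1 panel, h=2.9000): 9.534273
R_{1,0} (trapezoid, 2 panels, h=1.4500): 5.226489
R_{2,0} (trapezoid, 4 panels, h=0.7250): 3.708873
R_{3,0} (trapezoid, 8 panels, h=0.3625): 3.279840
R_{1,1} = 5.226489 + (5.226489 − 9.534273)/3 = 3.790561
R_{2,1} = 3.708873 + (3.708873 − 5.226489)/3 = 3.203001
R_{3,1} = 3.279840 + (3.279840 − 3.708873)/3 = 3.136829
R_{2,2} = 3.203001 + (3.203001 − 3.790561)/15 = 3.163830
R_{3,2} = 3.136829 + (3.136829 − 3.203001)/15 = 3.132418
R_{3,3} = 3.132418 + (3.132418 − 3.163830)/63 = 3.131919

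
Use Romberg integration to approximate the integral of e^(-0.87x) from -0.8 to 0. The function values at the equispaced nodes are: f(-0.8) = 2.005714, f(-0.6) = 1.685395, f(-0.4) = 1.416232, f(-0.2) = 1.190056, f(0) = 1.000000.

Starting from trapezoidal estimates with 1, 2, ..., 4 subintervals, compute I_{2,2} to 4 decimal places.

I_{0,0} (trapezoid, 1 panel, h=0.8000): 1.202286
I_{1,0} (trapezoid, 2 panels, h=0.4000): 1.167636
I_{2,0} (trapezoid, 4 panels, h=0.2000): 1.158908
I_{1,1} = 1.167636 + (1.167636 − 1.202286)/3 = 1.156086
I_{2,1} = 1.158908 + (1.158908 − 1.167636)/3 = 1.155999
I_{2,2} = 1.155999 + (1.155999 − 1.156086)/15 = 1.155993

1.1560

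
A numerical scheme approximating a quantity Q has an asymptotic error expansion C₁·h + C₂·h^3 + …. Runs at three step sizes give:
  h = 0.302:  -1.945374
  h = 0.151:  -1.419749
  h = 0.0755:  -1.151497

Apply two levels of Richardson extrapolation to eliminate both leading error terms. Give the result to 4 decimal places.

-0.8817

First eliminate the h term (factor 2^1 = 2):
  B₁ = (2·(-1.419749) − (-1.945374))/1 = -0.894124
  B₂ = (2·(-1.151497) − (-1.419749))/1 = -0.883245
Then eliminate the h^3 term (factor 2^3 = 8):
  (8·(-0.883245) − (-0.894124))/7 = -0.881691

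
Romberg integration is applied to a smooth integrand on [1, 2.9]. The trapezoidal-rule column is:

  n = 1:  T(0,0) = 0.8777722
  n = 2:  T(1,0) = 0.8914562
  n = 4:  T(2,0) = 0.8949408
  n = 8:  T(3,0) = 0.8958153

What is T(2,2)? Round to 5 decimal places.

Richardson extrapolation on the trapezoidal column (denominator 4−1=3):
T(1,1) = 0.8914562 + (0.8914562 − 0.8777722)/3 = 0.8960175
T(2,1) = 0.8949408 + (0.8949408 − 0.8914562)/3 = 0.8961023
T(2,2) = 0.8961023 + (0.8961023 − 0.8960175)/15 = 0.8961080
(Column j=1 coincides with Simpson's rule on the same nodes.)

0.89611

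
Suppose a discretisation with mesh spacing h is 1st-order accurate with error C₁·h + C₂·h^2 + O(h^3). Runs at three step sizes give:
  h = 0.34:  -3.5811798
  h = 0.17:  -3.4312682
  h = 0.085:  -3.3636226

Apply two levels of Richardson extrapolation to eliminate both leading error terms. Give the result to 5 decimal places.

First eliminate the h term (factor 2^1 = 2):
  B₁ = (2·(-3.4312682) − (-3.5811798))/1 = -3.2813566
  B₂ = (2·(-3.3636226) − (-3.4312682))/1 = -3.2959770
Then eliminate the h^2 term (factor 2^2 = 4):
  (4·(-3.2959770) − (-3.2813566))/3 = -3.3008505

-3.30085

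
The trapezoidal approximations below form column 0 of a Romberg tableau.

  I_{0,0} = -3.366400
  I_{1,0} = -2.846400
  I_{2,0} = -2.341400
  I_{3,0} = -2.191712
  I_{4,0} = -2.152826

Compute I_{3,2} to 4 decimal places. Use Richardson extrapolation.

Richardson extrapolation on the trapezoidal column (denominator 4−1=3):
I_{2,1} = -2.341400 + (-2.341400 − (-2.846400))/3 = -2.173067
I_{3,1} = (4·(-2.191712) − (-2.341400)) / 3 = -2.141816
I_{3,2} = (16·(-2.141816) − (-2.173067)) / 15 = -2.139733
(Column j=1 coincides with Simpson's rule on the same nodes.)

-2.1397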